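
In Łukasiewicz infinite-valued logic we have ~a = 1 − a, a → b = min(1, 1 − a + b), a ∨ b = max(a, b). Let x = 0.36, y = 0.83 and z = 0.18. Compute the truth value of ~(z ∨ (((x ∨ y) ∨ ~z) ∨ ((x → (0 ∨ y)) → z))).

x ∨ y = max(0.36, 0.83) = 0.83
~z = 1 − 0.18 = 0.82
(x ∨ y) ∨ ~z = max(0.83, 0.82) = 0.83
0 ∨ y = max(0.00, 0.83) = 0.83
x → (0 ∨ y) = min(1, 1 − 0.36 + 0.83) = min(1, 1.47) = 1.00
(x → (0 ∨ y)) → z = min(1, 1 − 1.00 + 0.18) = min(1, 0.18) = 0.18
((x ∨ y) ∨ ~z) ∨ ((x → (0 ∨ y)) → z) = max(0.83, 0.18) = 0.83
z ∨ (((x ∨ y) ∨ ~z) ∨ ((x → (0 ∨ y)) → z)) = max(0.18, 0.83) = 0.83
~(z ∨ (((x ∨ y) ∨ ~z) ∨ ((x → (0 ∨ y)) → z))) = 1 − 0.83 = 0.17

0.17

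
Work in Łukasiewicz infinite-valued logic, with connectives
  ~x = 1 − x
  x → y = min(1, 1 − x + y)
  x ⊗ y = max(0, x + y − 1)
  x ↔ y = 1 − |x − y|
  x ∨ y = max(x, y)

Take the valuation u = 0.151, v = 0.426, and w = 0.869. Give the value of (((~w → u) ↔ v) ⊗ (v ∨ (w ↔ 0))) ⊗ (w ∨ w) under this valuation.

~w = 1 − 0.869 = 0.131
~w → u = min(1, 1 − 0.131 + 0.151) = min(1, 1.020) = 1.000
(~w → u) ↔ v = 1 − |1.000 − 0.426| = 1 − 0.574 = 0.426
w ↔ 0 = 1 − |0.869 − 0.000| = 1 − 0.869 = 0.131
v ∨ (w ↔ 0) = max(0.426, 0.131) = 0.426
((~w → u) ↔ v) ⊗ (v ∨ (w ↔ 0)) = max(0, 0.426 + 0.426 − 1) = max(0, -0.148) = 0.000
w ∨ w = max(0.869, 0.869) = 0.869
(((~w → u) ↔ v) ⊗ (v ∨ (w ↔ 0))) ⊗ (w ∨ w) = max(0, 0.000 + 0.869 − 1) = max(0, -0.131) = 0.000

0.000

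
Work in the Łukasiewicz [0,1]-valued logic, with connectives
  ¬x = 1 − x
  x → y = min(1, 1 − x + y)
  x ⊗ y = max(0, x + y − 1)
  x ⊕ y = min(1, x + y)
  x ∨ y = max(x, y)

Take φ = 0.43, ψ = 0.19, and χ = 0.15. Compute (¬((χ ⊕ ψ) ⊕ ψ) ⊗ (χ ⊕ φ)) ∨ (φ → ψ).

0.76

χ ⊕ ψ = min(1, 0.15 + 0.19) = min(1, 0.34) = 0.34
(χ ⊕ ψ) ⊕ ψ = min(1, 0.34 + 0.19) = min(1, 0.53) = 0.53
¬((χ ⊕ ψ) ⊕ ψ) = 1 − 0.53 = 0.47
χ ⊕ φ = min(1, 0.15 + 0.43) = min(1, 0.58) = 0.58
¬((χ ⊕ ψ) ⊕ ψ) ⊗ (χ ⊕ φ) = max(0, 0.47 + 0.58 − 1) = max(0, 0.05) = 0.05
φ → ψ = min(1, 1 − 0.43 + 0.19) = min(1, 0.76) = 0.76
(¬((χ ⊕ ψ) ⊕ ψ) ⊗ (χ ⊕ φ)) ∨ (φ → ψ) = max(0.05, 0.76) = 0.76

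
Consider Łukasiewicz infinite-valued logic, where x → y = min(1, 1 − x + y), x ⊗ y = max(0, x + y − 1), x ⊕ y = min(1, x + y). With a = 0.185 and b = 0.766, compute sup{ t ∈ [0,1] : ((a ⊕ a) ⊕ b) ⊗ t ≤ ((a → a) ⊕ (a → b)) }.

a ⊕ a = min(1, 0.185 + 0.185) = min(1, 0.370) = 0.370
(a ⊕ a) ⊕ b = min(1, 0.370 + 0.766) = min(1, 1.136) = 1.000
So the left factor is (a ⊕ a) ⊕ b = 1.000.
a → a = min(1, 1 − 0.185 + 0.185) = min(1, 1.000) = 1.000
a → b = min(1, 1 − 0.185 + 0.766) = min(1, 1.581) = 1.000
(a → a) ⊕ (a → b) = min(1, 1.000 + 1.000) = min(1, 2.000) = 1.000
So the right-hand bound is (a → a) ⊕ (a → b) = 1.000.
The residuum of the Łukasiewicz t-norm gives the supremum: min(1, 1 − 1.000 + 1.000).
1 − 1.000 + 1.000 = 1.000, so t = min(1, 1.000) = 1.000.
Check: 1.000 ⊗ 1.000 = max(0, 1.000) = 1.000 ≤ 1.000.

1.000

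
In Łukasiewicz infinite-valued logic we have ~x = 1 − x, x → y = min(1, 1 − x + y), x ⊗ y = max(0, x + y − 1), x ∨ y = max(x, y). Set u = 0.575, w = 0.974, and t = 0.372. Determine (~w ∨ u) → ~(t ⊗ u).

~w = 1 − 0.974 = 0.026
~w ∨ u = max(0.026, 0.575) = 0.575
t ⊗ u = max(0, 0.372 + 0.575 − 1) = max(0, -0.053) = 0.000
~(t ⊗ u) = 1 − 0.000 = 1.000
(~w ∨ u) → ~(t ⊗ u) = min(1, 1 − 0.575 + 1.000) = min(1, 1.425) = 1.000

1.000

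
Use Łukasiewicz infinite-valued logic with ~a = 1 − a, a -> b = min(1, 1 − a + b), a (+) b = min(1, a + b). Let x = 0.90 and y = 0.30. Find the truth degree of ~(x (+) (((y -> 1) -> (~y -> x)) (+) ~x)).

0.00

y -> 1 = min(1, 1 − 0.30 + 1.00) = min(1, 1.70) = 1.00
~y = 1 − 0.30 = 0.70
~y -> x = min(1, 1 − 0.70 + 0.90) = min(1, 1.20) = 1.00
(y -> 1) -> (~y -> x) = min(1, 1 − 1.00 + 1.00) = min(1, 1.00) = 1.00
~x = 1 − 0.90 = 0.10
((y -> 1) -> (~y -> x)) (+) ~x = min(1, 1.00 + 0.10) = min(1, 1.10) = 1.00
x (+) (((y -> 1) -> (~y -> x)) (+) ~x) = min(1, 0.90 + 1.00) = min(1, 1.90) = 1.00
~(x (+) (((y -> 1) -> (~y -> x)) (+) ~x)) = 1 − 1.00 = 0.00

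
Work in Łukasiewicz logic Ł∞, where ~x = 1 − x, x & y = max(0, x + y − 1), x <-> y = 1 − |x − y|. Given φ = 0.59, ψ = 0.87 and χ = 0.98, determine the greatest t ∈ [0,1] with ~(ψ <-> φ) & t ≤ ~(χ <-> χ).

0.72

ψ <-> φ = 1 − |0.87 − 0.59| = 1 − 0.28 = 0.72
~(ψ <-> φ) = 1 − 0.72 = 0.28
So the left factor is ~(ψ <-> φ) = 0.28.
χ <-> χ = 1 − |0.98 − 0.98| = 1 − 0.00 = 1.00
~(χ <-> χ) = 1 − 1.00 = 0.00
So the right-hand bound is ~(χ <-> χ) = 0.00.
The residuum of the Łukasiewicz t-norm gives the supremum: min(1, 1 − 0.28 + 0.00).
1 − 0.28 + 0.00 = 0.72, so t = min(1, 0.72) = 0.72.
Check: 0.28 & 0.72 = max(0, 0.00) = 0.00 ≤ 0.00.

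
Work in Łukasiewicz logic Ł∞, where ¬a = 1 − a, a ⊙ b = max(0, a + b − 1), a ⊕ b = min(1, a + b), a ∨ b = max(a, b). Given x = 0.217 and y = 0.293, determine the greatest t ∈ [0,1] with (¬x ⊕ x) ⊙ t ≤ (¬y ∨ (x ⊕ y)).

¬x = 1 − 0.217 = 0.783
¬x ⊕ x = min(1, 0.783 + 0.217) = min(1, 1.000) = 1.000
So the left factor is ¬x ⊕ x = 1.000.
¬y = 1 − 0.293 = 0.707
x ⊕ y = min(1, 0.217 + 0.293) = min(1, 0.510) = 0.510
¬y ∨ (x ⊕ y) = max(0.707, 0.510) = 0.707
So the right-hand bound is ¬y ∨ (x ⊕ y) = 0.707.
The residuum of the Łukasiewicz t-norm gives the supremum: min(1, 1 − 1.000 + 0.707).
1 − 1.000 + 0.707 = 0.707, so t = min(1, 0.707) = 0.707.
Check: 1.000 ⊙ 0.707 = max(0, 0.707) = 0.707 ≤ 0.707.

0.707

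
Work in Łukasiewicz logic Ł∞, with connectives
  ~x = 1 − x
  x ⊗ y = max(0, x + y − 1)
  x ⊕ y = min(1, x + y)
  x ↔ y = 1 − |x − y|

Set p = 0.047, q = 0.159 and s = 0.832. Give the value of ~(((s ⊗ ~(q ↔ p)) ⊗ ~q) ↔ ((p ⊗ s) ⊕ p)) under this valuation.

0.047

q ↔ p = 1 − |0.159 − 0.047| = 1 − 0.112 = 0.888
~(q ↔ p) = 1 − 0.888 = 0.112
s ⊗ ~(q ↔ p) = max(0, 0.832 + 0.112 − 1) = max(0, -0.056) = 0.000
~q = 1 − 0.159 = 0.841
(s ⊗ ~(q ↔ p)) ⊗ ~q = max(0, 0.000 + 0.841 − 1) = max(0, -0.159) = 0.000
p ⊗ s = max(0, 0.047 + 0.832 − 1) = max(0, -0.121) = 0.000
(p ⊗ s) ⊕ p = min(1, 0.000 + 0.047) = min(1, 0.047) = 0.047
((s ⊗ ~(q ↔ p)) ⊗ ~q) ↔ ((p ⊗ s) ⊕ p) = 1 − |0.000 − 0.047| = 1 − 0.047 = 0.953
~(((s ⊗ ~(q ↔ p)) ⊗ ~q) ↔ ((p ⊗ s) ⊕ p)) = 1 − 0.953 = 0.047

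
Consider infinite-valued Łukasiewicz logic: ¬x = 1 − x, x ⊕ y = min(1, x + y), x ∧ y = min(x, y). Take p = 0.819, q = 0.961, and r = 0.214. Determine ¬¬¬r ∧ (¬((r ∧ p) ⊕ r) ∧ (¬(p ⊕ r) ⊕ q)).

¬r = 1 − 0.214 = 0.786
¬¬r = 1 − 0.786 = 0.214
¬¬¬r = 1 − 0.214 = 0.786
r ∧ p = min(0.214, 0.819) = 0.214
(r ∧ p) ⊕ r = min(1, 0.214 + 0.214) = min(1, 0.428) = 0.428
¬((r ∧ p) ⊕ r) = 1 − 0.428 = 0.572
p ⊕ r = min(1, 0.819 + 0.214) = min(1, 1.033) = 1.000
¬(p ⊕ r) = 1 − 1.000 = 0.000
¬(p ⊕ r) ⊕ q = min(1, 0.000 + 0.961) = min(1, 0.961) = 0.961
¬((r ∧ p) ⊕ r) ∧ (¬(p ⊕ r) ⊕ q) = min(0.572, 0.961) = 0.572
¬¬¬r ∧ (¬((r ∧ p) ⊕ r) ∧ (¬(p ⊕ r) ⊕ q)) = min(0.786, 0.572) = 0.572

0.572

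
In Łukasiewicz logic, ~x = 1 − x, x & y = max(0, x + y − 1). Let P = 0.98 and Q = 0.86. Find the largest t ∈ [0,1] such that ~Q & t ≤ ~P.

0.88

~Q = 1 − 0.86 = 0.14
So the left factor is ~Q = 0.14.
~P = 1 − 0.98 = 0.02
So the right-hand bound is ~P = 0.02.
The residuum of the Łukasiewicz t-norm gives the supremum: min(1, 1 − 0.14 + 0.02).
1 − 0.14 + 0.02 = 0.88, so t = min(1, 0.88) = 0.88.
Check: 0.14 & 0.88 = max(0, 0.02) = 0.02 ≤ 0.02.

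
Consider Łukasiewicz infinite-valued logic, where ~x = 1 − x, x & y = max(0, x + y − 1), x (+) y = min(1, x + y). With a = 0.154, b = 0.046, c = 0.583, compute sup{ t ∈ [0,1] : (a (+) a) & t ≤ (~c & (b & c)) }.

a (+) a = min(1, 0.154 + 0.154) = min(1, 0.308) = 0.308
So the left factor is a (+) a = 0.308.
~c = 1 − 0.583 = 0.417
b & c = max(0, 0.046 + 0.583 − 1) = max(0, -0.371) = 0.000
~c & (b & c) = max(0, 0.417 + 0.000 − 1) = max(0, -0.583) = 0.000
So the right-hand bound is ~c & (b & c) = 0.000.
The residuum of the Łukasiewicz t-norm gives the supremum: min(1, 1 − 0.308 + 0.000).
1 − 0.308 + 0.000 = 0.692, so t = min(1, 0.692) = 0.692.
Check: 0.308 & 0.692 = max(0, 0.000) = 0.000 ≤ 0.000.

0.692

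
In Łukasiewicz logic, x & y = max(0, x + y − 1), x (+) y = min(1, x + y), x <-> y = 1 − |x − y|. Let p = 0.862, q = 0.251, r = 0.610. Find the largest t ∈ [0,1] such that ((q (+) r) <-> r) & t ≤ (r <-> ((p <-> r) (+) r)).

0.861

q (+) r = min(1, 0.251 + 0.610) = min(1, 0.861) = 0.861
(q (+) r) <-> r = 1 − |0.861 − 0.610| = 1 − 0.251 = 0.749
So the left factor is (q (+) r) <-> r = 0.749.
p <-> r = 1 − |0.862 − 0.610| = 1 − 0.252 = 0.748
(p <-> r) (+) r = min(1, 0.748 + 0.610) = min(1, 1.358) = 1.000
r <-> ((p <-> r) (+) r) = 1 − |0.610 − 1.000| = 1 − 0.390 = 0.610
So the right-hand bound is r <-> ((p <-> r) (+) r) = 0.610.
The residuum of the Łukasiewicz t-norm gives the supremum: min(1, 1 − 0.749 + 0.610).
1 − 0.749 + 0.610 = 0.861, so t = min(1, 0.861) = 0.861.
Check: 0.749 & 0.861 = max(0, 0.610) = 0.610 ≤ 0.610.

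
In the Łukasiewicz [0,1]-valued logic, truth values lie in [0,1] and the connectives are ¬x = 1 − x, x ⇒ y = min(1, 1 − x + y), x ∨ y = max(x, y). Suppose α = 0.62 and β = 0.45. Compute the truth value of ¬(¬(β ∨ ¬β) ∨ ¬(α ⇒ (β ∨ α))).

0.55

¬β = 1 − 0.45 = 0.55
β ∨ ¬β = max(0.45, 0.55) = 0.55
¬(β ∨ ¬β) = 1 − 0.55 = 0.45
β ∨ α = max(0.45, 0.62) = 0.62
α ⇒ (β ∨ α) = min(1, 1 − 0.62 + 0.62) = min(1, 1.00) = 1.00
¬(α ⇒ (β ∨ α)) = 1 − 1.00 = 0.00
¬(β ∨ ¬β) ∨ ¬(α ⇒ (β ∨ α)) = max(0.45, 0.00) = 0.45
¬(¬(β ∨ ¬β) ∨ ¬(α ⇒ (β ∨ α))) = 1 − 0.45 = 0.55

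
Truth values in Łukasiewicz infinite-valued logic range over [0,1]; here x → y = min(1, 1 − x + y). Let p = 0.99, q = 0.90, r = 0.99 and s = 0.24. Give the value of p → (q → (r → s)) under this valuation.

0.36

r → s = min(1, 1 − 0.99 + 0.24) = min(1, 0.25) = 0.25
q → (r → s) = min(1, 1 − 0.90 + 0.25) = min(1, 0.35) = 0.35
p → (q → (r → s)) = min(1, 1 − 0.99 + 0.35) = min(1, 0.36) = 0.36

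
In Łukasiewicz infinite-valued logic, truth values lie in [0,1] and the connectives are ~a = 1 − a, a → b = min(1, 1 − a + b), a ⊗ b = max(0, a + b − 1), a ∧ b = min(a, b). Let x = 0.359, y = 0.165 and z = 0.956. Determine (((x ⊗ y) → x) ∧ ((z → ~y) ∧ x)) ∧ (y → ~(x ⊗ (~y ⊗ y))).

0.359

x ⊗ y = max(0, 0.359 + 0.165 − 1) = max(0, -0.476) = 0.000
(x ⊗ y) → x = min(1, 1 − 0.000 + 0.359) = min(1, 1.359) = 1.000
~y = 1 − 0.165 = 0.835
z → ~y = min(1, 1 − 0.956 + 0.835) = min(1, 0.879) = 0.879
(z → ~y) ∧ x = min(0.879, 0.359) = 0.359
((x ⊗ y) → x) ∧ ((z → ~y) ∧ x) = min(1.000, 0.359) = 0.359
~y ⊗ y = max(0, 0.835 + 0.165 − 1) = max(0, 0.000) = 0.000
x ⊗ (~y ⊗ y) = max(0, 0.359 + 0.000 − 1) = max(0, -0.641) = 0.000
~(x ⊗ (~y ⊗ y)) = 1 − 0.000 = 1.000
y → ~(x ⊗ (~y ⊗ y)) = min(1, 1 − 0.165 + 1.000) = min(1, 1.835) = 1.000
(((x ⊗ y) → x) ∧ ((z → ~y) ∧ x)) ∧ (y → ~(x ⊗ (~y ⊗ y))) = min(0.359, 1.000) = 0.359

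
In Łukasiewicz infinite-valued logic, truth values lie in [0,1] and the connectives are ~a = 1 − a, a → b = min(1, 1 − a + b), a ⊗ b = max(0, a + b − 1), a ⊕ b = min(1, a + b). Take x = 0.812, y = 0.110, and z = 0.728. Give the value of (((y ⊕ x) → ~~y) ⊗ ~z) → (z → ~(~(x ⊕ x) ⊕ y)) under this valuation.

y ⊕ x = min(1, 0.110 + 0.812) = min(1, 0.922) = 0.922
~y = 1 − 0.110 = 0.890
~~y = 1 − 0.890 = 0.110
(y ⊕ x) → ~~y = min(1, 1 − 0.922 + 0.110) = min(1, 0.188) = 0.188
~z = 1 − 0.728 = 0.272
((y ⊕ x) → ~~y) ⊗ ~z = max(0, 0.188 + 0.272 − 1) = max(0, -0.540) = 0.000
x ⊕ x = min(1, 0.812 + 0.812) = min(1, 1.624) = 1.000
~(x ⊕ x) = 1 − 1.000 = 0.000
~(x ⊕ x) ⊕ y = min(1, 0.000 + 0.110) = min(1, 0.110) = 0.110
~(~(x ⊕ x) ⊕ y) = 1 − 0.110 = 0.890
z → ~(~(x ⊕ x) ⊕ y) = min(1, 1 − 0.728 + 0.890) = min(1, 1.162) = 1.000
(((y ⊕ x) → ~~y) ⊗ ~z) → (z → ~(~(x ⊕ x) ⊕ y)) = min(1, 1 − 0.000 + 1.000) = min(1, 2.000) = 1.000

1.000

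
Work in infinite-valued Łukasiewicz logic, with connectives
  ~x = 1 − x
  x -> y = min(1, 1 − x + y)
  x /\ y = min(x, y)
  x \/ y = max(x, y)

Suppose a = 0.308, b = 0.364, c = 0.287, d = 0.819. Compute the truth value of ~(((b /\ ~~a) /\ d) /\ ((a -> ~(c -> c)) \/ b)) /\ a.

0.308

~a = 1 − 0.308 = 0.692
~~a = 1 − 0.692 = 0.308
b /\ ~~a = min(0.364, 0.308) = 0.308
(b /\ ~~a) /\ d = min(0.308, 0.819) = 0.308
c -> c = min(1, 1 − 0.287 + 0.287) = min(1, 1.000) = 1.000
~(c -> c) = 1 − 1.000 = 0.000
a -> ~(c -> c) = min(1, 1 − 0.308 + 0.000) = min(1, 0.692) = 0.692
(a -> ~(c -> c)) \/ b = max(0.692, 0.364) = 0.692
((b /\ ~~a) /\ d) /\ ((a -> ~(c -> c)) \/ b) = min(0.308, 0.692) = 0.308
~(((b /\ ~~a) /\ d) /\ ((a -> ~(c -> c)) \/ b)) = 1 − 0.308 = 0.692
~(((b /\ ~~a) /\ d) /\ ((a -> ~(c -> c)) \/ b)) /\ a = min(0.692, 0.308) = 0.308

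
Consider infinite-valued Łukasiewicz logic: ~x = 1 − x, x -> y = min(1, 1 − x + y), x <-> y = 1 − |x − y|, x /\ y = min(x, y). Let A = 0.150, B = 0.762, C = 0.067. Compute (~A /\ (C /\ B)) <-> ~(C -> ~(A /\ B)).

~A = 1 − 0.150 = 0.850
C /\ B = min(0.067, 0.762) = 0.067
~A /\ (C /\ B) = min(0.850, 0.067) = 0.067
A /\ B = min(0.150, 0.762) = 0.150
~(A /\ B) = 1 − 0.150 = 0.850
C -> ~(A /\ B) = min(1, 1 − 0.067 + 0.850) = min(1, 1.783) = 1.000
~(C -> ~(A /\ B)) = 1 − 1.000 = 0.000
(~A /\ (C /\ B)) <-> ~(C -> ~(A /\ B)) = 1 − |0.067 − 0.000| = 1 − 0.067 = 0.933

0.933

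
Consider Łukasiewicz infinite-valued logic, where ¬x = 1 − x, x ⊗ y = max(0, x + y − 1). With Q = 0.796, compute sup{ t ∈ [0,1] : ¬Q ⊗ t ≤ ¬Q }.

¬Q = 1 − 0.796 = 0.204
So the left factor is ¬Q = 0.204.
So the right-hand bound is ¬Q = 0.204.
The residuum of the Łukasiewicz t-norm gives the supremum: min(1, 1 − 0.204 + 0.204).
1 − 0.204 + 0.204 = 1.000, so t = min(1, 1.000) = 1.000.
Check: 0.204 ⊗ 1.000 = max(0, 0.204) = 0.204 ≤ 0.204.

1.000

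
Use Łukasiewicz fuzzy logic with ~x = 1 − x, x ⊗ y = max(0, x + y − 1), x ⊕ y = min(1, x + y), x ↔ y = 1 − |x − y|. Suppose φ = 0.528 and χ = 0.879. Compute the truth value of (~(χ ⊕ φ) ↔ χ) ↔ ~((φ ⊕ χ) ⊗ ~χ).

0.242

χ ⊕ φ = min(1, 0.879 + 0.528) = min(1, 1.407) = 1.000
~(χ ⊕ φ) = 1 − 1.000 = 0.000
~(χ ⊕ φ) ↔ χ = 1 − |0.000 − 0.879| = 1 − 0.879 = 0.121
φ ⊕ χ = min(1, 0.528 + 0.879) = min(1, 1.407) = 1.000
~χ = 1 − 0.879 = 0.121
(φ ⊕ χ) ⊗ ~χ = max(0, 1.000 + 0.121 − 1) = max(0, 0.121) = 0.121
~((φ ⊕ χ) ⊗ ~χ) = 1 − 0.121 = 0.879
(~(χ ⊕ φ) ↔ χ) ↔ ~((φ ⊕ χ) ⊗ ~χ) = 1 − |0.121 − 0.879| = 1 − 0.758 = 0.242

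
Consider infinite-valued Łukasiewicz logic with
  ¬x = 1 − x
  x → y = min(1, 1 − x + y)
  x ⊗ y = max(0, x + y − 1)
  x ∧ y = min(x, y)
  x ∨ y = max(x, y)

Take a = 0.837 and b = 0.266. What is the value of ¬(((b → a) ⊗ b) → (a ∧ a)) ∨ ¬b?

0.734

b → a = min(1, 1 − 0.266 + 0.837) = min(1, 1.571) = 1.000
(b → a) ⊗ b = max(0, 1.000 + 0.266 − 1) = max(0, 0.266) = 0.266
a ∧ a = min(0.837, 0.837) = 0.837
((b → a) ⊗ b) → (a ∧ a) = min(1, 1 − 0.266 + 0.837) = min(1, 1.571) = 1.000
¬(((b → a) ⊗ b) → (a ∧ a)) = 1 − 1.000 = 0.000
¬b = 1 − 0.266 = 0.734
¬(((b → a) ⊗ b) → (a ∧ a)) ∨ ¬b = max(0.000, 0.734) = 0.734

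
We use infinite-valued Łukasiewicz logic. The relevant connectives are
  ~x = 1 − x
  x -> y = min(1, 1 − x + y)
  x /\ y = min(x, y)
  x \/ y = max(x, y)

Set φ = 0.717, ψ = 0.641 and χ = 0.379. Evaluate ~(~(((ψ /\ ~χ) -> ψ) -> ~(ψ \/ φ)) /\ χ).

~χ = 1 − 0.379 = 0.621
ψ /\ ~χ = min(0.641, 0.621) = 0.621
(ψ /\ ~χ) -> ψ = min(1, 1 − 0.621 + 0.641) = min(1, 1.020) = 1.000
ψ \/ φ = max(0.641, 0.717) = 0.717
~(ψ \/ φ) = 1 − 0.717 = 0.283
((ψ /\ ~χ) -> ψ) -> ~(ψ \/ φ) = min(1, 1 − 1.000 + 0.283) = min(1, 0.283) = 0.283
~(((ψ /\ ~χ) -> ψ) -> ~(ψ \/ φ)) = 1 − 0.283 = 0.717
~(((ψ /\ ~χ) -> ψ) -> ~(ψ \/ φ)) /\ χ = min(0.717, 0.379) = 0.379
~(~(((ψ /\ ~χ) -> ψ) -> ~(ψ \/ φ)) /\ χ) = 1 − 0.379 = 0.621

0.621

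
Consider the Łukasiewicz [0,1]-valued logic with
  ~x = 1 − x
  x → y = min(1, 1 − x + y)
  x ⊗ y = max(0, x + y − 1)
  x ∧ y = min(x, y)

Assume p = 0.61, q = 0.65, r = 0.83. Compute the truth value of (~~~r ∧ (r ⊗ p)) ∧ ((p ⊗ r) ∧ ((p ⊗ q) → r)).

~r = 1 − 0.83 = 0.17
~~r = 1 − 0.17 = 0.83
~~~r = 1 − 0.83 = 0.17
r ⊗ p = max(0, 0.83 + 0.61 − 1) = max(0, 0.44) = 0.44
~~~r ∧ (r ⊗ p) = min(0.17, 0.44) = 0.17
p ⊗ r = max(0, 0.61 + 0.83 − 1) = max(0, 0.44) = 0.44
p ⊗ q = max(0, 0.61 + 0.65 − 1) = max(0, 0.26) = 0.26
(p ⊗ q) → r = min(1, 1 − 0.26 + 0.83) = min(1, 1.57) = 1.00
(p ⊗ r) ∧ ((p ⊗ q) → r) = min(0.44, 1.00) = 0.44
(~~~r ∧ (r ⊗ p)) ∧ ((p ⊗ r) ∧ ((p ⊗ q) → r)) = min(0.17, 0.44) = 0.17

0.17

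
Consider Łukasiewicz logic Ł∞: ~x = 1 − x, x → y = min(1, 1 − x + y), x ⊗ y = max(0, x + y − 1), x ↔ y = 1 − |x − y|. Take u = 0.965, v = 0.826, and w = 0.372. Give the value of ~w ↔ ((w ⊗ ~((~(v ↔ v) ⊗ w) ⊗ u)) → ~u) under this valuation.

~w = 1 − 0.372 = 0.628
v ↔ v = 1 − |0.826 − 0.826| = 1 − 0.000 = 1.000
~(v ↔ v) = 1 − 1.000 = 0.000
~(v ↔ v) ⊗ w = max(0, 0.000 + 0.372 − 1) = max(0, -0.628) = 0.000
(~(v ↔ v) ⊗ w) ⊗ u = max(0, 0.000 + 0.965 − 1) = max(0, -0.035) = 0.000
~((~(v ↔ v) ⊗ w) ⊗ u) = 1 − 0.000 = 1.000
w ⊗ ~((~(v ↔ v) ⊗ w) ⊗ u) = max(0, 0.372 + 1.000 − 1) = max(0, 0.372) = 0.372
~u = 1 − 0.965 = 0.035
(w ⊗ ~((~(v ↔ v) ⊗ w) ⊗ u)) → ~u = min(1, 1 − 0.372 + 0.035) = min(1, 0.663) = 0.663
~w ↔ ((w ⊗ ~((~(v ↔ v) ⊗ w) ⊗ u)) → ~u) = 1 − |0.628 − 0.663| = 1 − 0.035 = 0.965

0.965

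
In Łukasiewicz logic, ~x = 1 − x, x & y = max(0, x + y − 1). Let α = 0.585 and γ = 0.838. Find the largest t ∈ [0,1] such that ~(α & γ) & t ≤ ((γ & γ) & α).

α & γ = max(0, 0.585 + 0.838 − 1) = max(0, 0.423) = 0.423
~(α & γ) = 1 − 0.423 = 0.577
So the left factor is ~(α & γ) = 0.577.
γ & γ = max(0, 0.838 + 0.838 − 1) = max(0, 0.676) = 0.676
(γ & γ) & α = max(0, 0.676 + 0.585 − 1) = max(0, 0.261) = 0.261
So the right-hand bound is (γ & γ) & α = 0.261.
The residuum of the Łukasiewicz t-norm gives the supremum: min(1, 1 − 0.577 + 0.261).
1 − 0.577 + 0.261 = 0.684, so t = min(1, 0.684) = 0.684.
Check: 0.577 & 0.684 = max(0, 0.261) = 0.261 ≤ 0.261.

0.684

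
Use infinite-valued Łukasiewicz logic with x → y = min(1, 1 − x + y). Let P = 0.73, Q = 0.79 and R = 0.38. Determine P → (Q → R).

Q → R = min(1, 1 − 0.79 + 0.38) = min(1, 0.59) = 0.59
P → (Q → R) = min(1, 1 − 0.73 + 0.59) = min(1, 0.86) = 0.86

0.86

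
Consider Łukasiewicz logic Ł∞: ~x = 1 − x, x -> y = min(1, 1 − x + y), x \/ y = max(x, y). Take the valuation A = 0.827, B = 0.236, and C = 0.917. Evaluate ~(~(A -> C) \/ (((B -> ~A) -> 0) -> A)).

A -> C = min(1, 1 − 0.827 + 0.917) = min(1, 1.090) = 1.000
~(A -> C) = 1 − 1.000 = 0.000
~A = 1 − 0.827 = 0.173
B -> ~A = min(1, 1 − 0.236 + 0.173) = min(1, 0.937) = 0.937
(B -> ~A) -> 0 = min(1, 1 − 0.937 + 0.000) = min(1, 0.063) = 0.063
((B -> ~A) -> 0) -> A = min(1, 1 − 0.063 + 0.827) = min(1, 1.764) = 1.000
~(A -> C) \/ (((B -> ~A) -> 0) -> A) = max(0.000, 1.000) = 1.000
~(~(A -> C) \/ (((B -> ~A) -> 0) -> A)) = 1 − 1.000 = 0.000

0.000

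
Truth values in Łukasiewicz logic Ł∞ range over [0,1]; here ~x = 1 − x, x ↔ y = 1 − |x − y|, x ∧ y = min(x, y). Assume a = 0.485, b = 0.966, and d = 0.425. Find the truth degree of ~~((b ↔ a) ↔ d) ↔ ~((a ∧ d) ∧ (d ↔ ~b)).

0.669

b ↔ a = 1 − |0.966 − 0.485| = 1 − 0.481 = 0.519
(b ↔ a) ↔ d = 1 − |0.519 − 0.425| = 1 − 0.094 = 0.906
~((b ↔ a) ↔ d) = 1 − 0.906 = 0.094
~~((b ↔ a) ↔ d) = 1 − 0.094 = 0.906
a ∧ d = min(0.485, 0.425) = 0.425
~b = 1 − 0.966 = 0.034
d ↔ ~b = 1 − |0.425 − 0.034| = 1 − 0.391 = 0.609
(a ∧ d) ∧ (d ↔ ~b) = min(0.425, 0.609) = 0.425
~((a ∧ d) ∧ (d ↔ ~b)) = 1 − 0.425 = 0.575
~~((b ↔ a) ↔ d) ↔ ~((a ∧ d) ∧ (d ↔ ~b)) = 1 − |0.906 − 0.575| = 1 − 0.331 = 0.669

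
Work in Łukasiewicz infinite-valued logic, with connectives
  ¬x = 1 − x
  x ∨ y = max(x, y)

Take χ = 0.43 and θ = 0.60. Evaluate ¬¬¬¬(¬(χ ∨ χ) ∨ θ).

0.60

χ ∨ χ = max(0.43, 0.43) = 0.43
¬(χ ∨ χ) = 1 − 0.43 = 0.57
¬(χ ∨ χ) ∨ θ = max(0.57, 0.60) = 0.60
¬(¬(χ ∨ χ) ∨ θ) = 1 − 0.60 = 0.40
¬¬(¬(χ ∨ χ) ∨ θ) = 1 − 0.40 = 0.60
¬¬¬(¬(χ ∨ χ) ∨ θ) = 1 − 0.60 = 0.40
¬¬¬¬(¬(χ ∨ χ) ∨ θ) = 1 − 0.40 = 0.60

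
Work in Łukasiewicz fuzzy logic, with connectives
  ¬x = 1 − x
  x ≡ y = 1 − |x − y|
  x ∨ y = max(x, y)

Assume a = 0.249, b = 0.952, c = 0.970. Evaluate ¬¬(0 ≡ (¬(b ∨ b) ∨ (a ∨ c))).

0.030

b ∨ b = max(0.952, 0.952) = 0.952
¬(b ∨ b) = 1 − 0.952 = 0.048
a ∨ c = max(0.249, 0.970) = 0.970
¬(b ∨ b) ∨ (a ∨ c) = max(0.048, 0.970) = 0.970
0 ≡ (¬(b ∨ b) ∨ (a ∨ c)) = 1 − |0.000 − 0.970| = 1 − 0.970 = 0.030
¬(0 ≡ (¬(b ∨ b) ∨ (a ∨ c))) = 1 − 0.030 = 0.970
¬¬(0 ≡ (¬(b ∨ b) ∨ (a ∨ c))) = 1 − 0.970 = 0.030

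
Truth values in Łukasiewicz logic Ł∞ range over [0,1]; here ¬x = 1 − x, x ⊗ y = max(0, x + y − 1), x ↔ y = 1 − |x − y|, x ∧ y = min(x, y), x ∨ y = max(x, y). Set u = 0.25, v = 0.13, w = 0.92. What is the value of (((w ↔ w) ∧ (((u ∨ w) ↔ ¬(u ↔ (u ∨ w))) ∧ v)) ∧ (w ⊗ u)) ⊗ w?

0.05

w ↔ w = 1 − |0.92 − 0.92| = 1 − 0.00 = 1.00
u ∨ w = max(0.25, 0.92) = 0.92
u ↔ (u ∨ w) = 1 − |0.25 − 0.92| = 1 − 0.67 = 0.33
¬(u ↔ (u ∨ w)) = 1 − 0.33 = 0.67
(u ∨ w) ↔ ¬(u ↔ (u ∨ w)) = 1 − |0.92 − 0.67| = 1 − 0.25 = 0.75
((u ∨ w) ↔ ¬(u ↔ (u ∨ w))) ∧ v = min(0.75, 0.13) = 0.13
(w ↔ w) ∧ (((u ∨ w) ↔ ¬(u ↔ (u ∨ w))) ∧ v) = min(1.00, 0.13) = 0.13
w ⊗ u = max(0, 0.92 + 0.25 − 1) = max(0, 0.17) = 0.17
((w ↔ w) ∧ (((u ∨ w) ↔ ¬(u ↔ (u ∨ w))) ∧ v)) ∧ (w ⊗ u) = min(0.13, 0.17) = 0.13
(((w ↔ w) ∧ (((u ∨ w) ↔ ¬(u ↔ (u ∨ w))) ∧ v)) ∧ (w ⊗ u)) ⊗ w = max(0, 0.13 + 0.92 − 1) = max(0, 0.05) = 0.05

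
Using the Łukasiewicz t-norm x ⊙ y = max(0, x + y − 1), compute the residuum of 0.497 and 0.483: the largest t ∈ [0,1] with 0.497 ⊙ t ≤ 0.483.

The residuum of the Łukasiewicz t-norm gives the supremum: min(1, 1 − 0.497 + 0.483).
1 − 0.497 + 0.483 = 0.986, so t = min(1, 0.986) = 0.986.
Check: 0.497 ⊙ 0.986 = max(0, 0.483) = 0.483 ≤ 0.483.

0.986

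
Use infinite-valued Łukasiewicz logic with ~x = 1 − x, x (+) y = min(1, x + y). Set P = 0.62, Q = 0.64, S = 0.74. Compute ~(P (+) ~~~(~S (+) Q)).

0.28

~S = 1 − 0.74 = 0.26
~S (+) Q = min(1, 0.26 + 0.64) = min(1, 0.90) = 0.90
~(~S (+) Q) = 1 − 0.90 = 0.10
~~(~S (+) Q) = 1 − 0.10 = 0.90
~~~(~S (+) Q) = 1 − 0.90 = 0.10
P (+) ~~~(~S (+) Q) = min(1, 0.62 + 0.10) = min(1, 0.72) = 0.72
~(P (+) ~~~(~S (+) Q)) = 1 − 0.72 = 0.28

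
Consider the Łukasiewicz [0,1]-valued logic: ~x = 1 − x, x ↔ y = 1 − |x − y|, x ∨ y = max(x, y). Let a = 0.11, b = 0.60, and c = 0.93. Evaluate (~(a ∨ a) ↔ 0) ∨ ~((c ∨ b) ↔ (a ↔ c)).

a ∨ a = max(0.11, 0.11) = 0.11
~(a ∨ a) = 1 − 0.11 = 0.89
~(a ∨ a) ↔ 0 = 1 − |0.89 − 0.00| = 1 − 0.89 = 0.11
c ∨ b = max(0.93, 0.60) = 0.93
a ↔ c = 1 − |0.11 − 0.93| = 1 − 0.82 = 0.18
(c ∨ b) ↔ (a ↔ c) = 1 − |0.93 − 0.18| = 1 − 0.75 = 0.25
~((c ∨ b) ↔ (a ↔ c)) = 1 − 0.25 = 0.75
(~(a ∨ a) ↔ 0) ∨ ~((c ∨ b) ↔ (a ↔ c)) = max(0.11, 0.75) = 0.75

0.75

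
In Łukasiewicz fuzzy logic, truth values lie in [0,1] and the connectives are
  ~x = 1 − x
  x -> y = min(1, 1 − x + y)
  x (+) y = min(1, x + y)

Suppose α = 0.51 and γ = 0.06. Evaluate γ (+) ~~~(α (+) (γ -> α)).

γ -> α = min(1, 1 − 0.06 + 0.51) = min(1, 1.45) = 1.00
α (+) (γ -> α) = min(1, 0.51 + 1.00) = min(1, 1.51) = 1.00
~(α (+) (γ -> α)) = 1 − 1.00 = 0.00
~~(α (+) (γ -> α)) = 1 − 0.00 = 1.00
~~~(α (+) (γ -> α)) = 1 − 1.00 = 0.00
γ (+) ~~~(α (+) (γ -> α)) = min(1, 0.06 + 0.00) = min(1, 0.06) = 0.06

0.06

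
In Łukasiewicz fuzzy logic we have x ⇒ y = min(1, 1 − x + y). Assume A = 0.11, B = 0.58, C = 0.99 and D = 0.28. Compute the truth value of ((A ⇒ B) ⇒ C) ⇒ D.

0.29

A ⇒ B = min(1, 1 − 0.11 + 0.58) = min(1, 1.47) = 1.00
(A ⇒ B) ⇒ C = min(1, 1 − 1.00 + 0.99) = min(1, 0.99) = 0.99
((A ⇒ B) ⇒ C) ⇒ D = min(1, 1 − 0.99 + 0.28) = min(1, 0.29) = 0.29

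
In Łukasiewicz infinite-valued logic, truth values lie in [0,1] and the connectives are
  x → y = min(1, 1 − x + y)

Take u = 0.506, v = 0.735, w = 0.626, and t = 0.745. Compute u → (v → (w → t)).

1.000

w → t = min(1, 1 − 0.626 + 0.745) = min(1, 1.119) = 1.000
v → (w → t) = min(1, 1 − 0.735 + 1.000) = min(1, 1.265) = 1.000
u → (v → (w → t)) = min(1, 1 − 0.506 + 1.000) = min(1, 1.494) = 1.000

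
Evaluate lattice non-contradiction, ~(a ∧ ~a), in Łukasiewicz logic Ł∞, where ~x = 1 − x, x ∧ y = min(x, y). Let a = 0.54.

0.54

~a = 1 − 0.54 = 0.46
a ∧ ~a = min(0.54, 0.46) = 0.46
~(a ∧ ~a) = 1 − 0.46 = 0.54
(The value 0.54 < 1 shows this instance is not satisfied; not a Ł∞-tautology — its value is 1 − min(a, 1−a).)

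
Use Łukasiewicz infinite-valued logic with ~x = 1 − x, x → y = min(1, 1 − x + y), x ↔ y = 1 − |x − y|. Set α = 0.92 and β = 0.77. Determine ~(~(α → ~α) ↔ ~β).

0.61

~α = 1 − 0.92 = 0.08
α → ~α = min(1, 1 − 0.92 + 0.08) = min(1, 0.16) = 0.16
~(α → ~α) = 1 − 0.16 = 0.84
~β = 1 − 0.77 = 0.23
~(α → ~α) ↔ ~β = 1 − |0.84 − 0.23| = 1 − 0.61 = 0.39
~(~(α → ~α) ↔ ~β) = 1 − 0.39 = 0.61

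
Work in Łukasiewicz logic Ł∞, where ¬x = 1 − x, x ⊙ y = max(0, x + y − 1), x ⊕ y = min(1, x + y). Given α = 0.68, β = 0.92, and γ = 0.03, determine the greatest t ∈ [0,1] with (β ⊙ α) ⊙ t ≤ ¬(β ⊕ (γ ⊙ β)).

β ⊙ α = max(0, 0.92 + 0.68 − 1) = max(0, 0.60) = 0.60
So the left factor is β ⊙ α = 0.60.
γ ⊙ β = max(0, 0.03 + 0.92 − 1) = max(0, -0.05) = 0.00
β ⊕ (γ ⊙ β) = min(1, 0.92 + 0.00) = min(1, 0.92) = 0.92
¬(β ⊕ (γ ⊙ β)) = 1 − 0.92 = 0.08
So the right-hand bound is ¬(β ⊕ (γ ⊙ β)) = 0.08.
The residuum of the Łukasiewicz t-norm gives the supremum: min(1, 1 − 0.60 + 0.08).
1 − 0.60 + 0.08 = 0.48, so t = min(1, 0.48) = 0.48.
Check: 0.60 ⊙ 0.48 = max(0, 0.08) = 0.08 ≤ 0.08.

0.48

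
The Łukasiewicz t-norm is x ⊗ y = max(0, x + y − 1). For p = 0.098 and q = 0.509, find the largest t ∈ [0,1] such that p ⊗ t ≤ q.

The residuum of the Łukasiewicz t-norm gives the supremum: min(1, 1 − 0.098 + 0.509).
1 − 0.098 + 0.509 = 1.411, so t = min(1, 1.411) = 1.000.
Check: 0.098 ⊗ 1.000 = max(0, 0.098) = 0.098 ≤ 0.509.

1.000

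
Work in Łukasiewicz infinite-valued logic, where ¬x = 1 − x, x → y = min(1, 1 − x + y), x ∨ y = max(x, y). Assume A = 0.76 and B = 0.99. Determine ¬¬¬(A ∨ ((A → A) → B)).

0.01

A → A = min(1, 1 − 0.76 + 0.76) = min(1, 1.00) = 1.00
(A → A) → B = min(1, 1 − 1.00 + 0.99) = min(1, 0.99) = 0.99
A ∨ ((A → A) → B) = max(0.76, 0.99) = 0.99
¬(A ∨ ((A → A) → B)) = 1 − 0.99 = 0.01
¬¬(A ∨ ((A → A) → B)) = 1 − 0.01 = 0.99
¬¬¬(A ∨ ((A → A) → B)) = 1 − 0.99 = 0.01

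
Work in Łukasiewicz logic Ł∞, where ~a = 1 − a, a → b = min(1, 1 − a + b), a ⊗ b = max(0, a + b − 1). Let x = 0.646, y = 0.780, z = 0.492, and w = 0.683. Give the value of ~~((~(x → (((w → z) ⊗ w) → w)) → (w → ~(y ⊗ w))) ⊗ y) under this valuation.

0.780

w → z = min(1, 1 − 0.683 + 0.492) = min(1, 0.809) = 0.809
(w → z) ⊗ w = max(0, 0.809 + 0.683 − 1) = max(0, 0.492) = 0.492
((w → z) ⊗ w) → w = min(1, 1 − 0.492 + 0.683) = min(1, 1.191) = 1.000
x → (((w → z) ⊗ w) → w) = min(1, 1 − 0.646 + 1.000) = min(1, 1.354) = 1.000
~(x → (((w → z) ⊗ w) → w)) = 1 − 1.000 = 0.000
y ⊗ w = max(0, 0.780 + 0.683 − 1) = max(0, 0.463) = 0.463
~(y ⊗ w) = 1 − 0.463 = 0.537
w → ~(y ⊗ w) = min(1, 1 − 0.683 + 0.537) = min(1, 0.854) = 0.854
~(x → (((w → z) ⊗ w) → w)) → (w → ~(y ⊗ w)) = min(1, 1 − 0.000 + 0.854) = min(1, 1.854) = 1.000
(~(x → (((w → z) ⊗ w) → w)) → (w → ~(y ⊗ w))) ⊗ y = max(0, 1.000 + 0.780 − 1) = max(0, 0.780) = 0.780
~((~(x → (((w → z) ⊗ w) → w)) → (w → ~(y ⊗ w))) ⊗ y) = 1 − 0.780 = 0.220
~~((~(x → (((w → z) ⊗ w) → w)) → (w → ~(y ⊗ w))) ⊗ y) = 1 − 0.220 = 0.780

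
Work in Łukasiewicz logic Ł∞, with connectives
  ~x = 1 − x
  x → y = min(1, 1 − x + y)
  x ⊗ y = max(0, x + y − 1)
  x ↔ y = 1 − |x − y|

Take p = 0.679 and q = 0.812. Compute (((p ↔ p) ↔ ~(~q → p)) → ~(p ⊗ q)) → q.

p ↔ p = 1 − |0.679 − 0.679| = 1 − 0.000 = 1.000
~q = 1 − 0.812 = 0.188
~q → p = min(1, 1 − 0.188 + 0.679) = min(1, 1.491) = 1.000
~(~q → p) = 1 − 1.000 = 0.000
(p ↔ p) ↔ ~(~q → p) = 1 − |1.000 − 0.000| = 1 − 1.000 = 0.000
p ⊗ q = max(0, 0.679 + 0.812 − 1) = max(0, 0.491) = 0.491
~(p ⊗ q) = 1 − 0.491 = 0.509
((p ↔ p) ↔ ~(~q → p)) → ~(p ⊗ q) = min(1, 1 − 0.000 + 0.509) = min(1, 1.509) = 1.000
(((p ↔ p) ↔ ~(~q → p)) → ~(p ⊗ q)) → q = min(1, 1 − 1.000 + 0.812) = min(1, 0.812) = 0.812

0.812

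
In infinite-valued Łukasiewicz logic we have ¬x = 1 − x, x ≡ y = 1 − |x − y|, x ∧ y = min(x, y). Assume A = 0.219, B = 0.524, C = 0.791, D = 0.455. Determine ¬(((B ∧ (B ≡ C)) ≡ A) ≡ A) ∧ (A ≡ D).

0.476

B ≡ C = 1 − |0.524 − 0.791| = 1 − 0.267 = 0.733
B ∧ (B ≡ C) = min(0.524, 0.733) = 0.524
(B ∧ (B ≡ C)) ≡ A = 1 − |0.524 − 0.219| = 1 − 0.305 = 0.695
((B ∧ (B ≡ C)) ≡ A) ≡ A = 1 − |0.695 − 0.219| = 1 − 0.476 = 0.524
¬(((B ∧ (B ≡ C)) ≡ A) ≡ A) = 1 − 0.524 = 0.476
A ≡ D = 1 − |0.219 − 0.455| = 1 − 0.236 = 0.764
¬(((B ∧ (B ≡ C)) ≡ A) ≡ A) ∧ (A ≡ D) = min(0.476, 0.764) = 0.476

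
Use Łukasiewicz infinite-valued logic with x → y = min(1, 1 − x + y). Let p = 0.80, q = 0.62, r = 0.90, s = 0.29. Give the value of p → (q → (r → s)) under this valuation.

r → s = min(1, 1 − 0.90 + 0.29) = min(1, 0.39) = 0.39
q → (r → s) = min(1, 1 − 0.62 + 0.39) = min(1, 0.77) = 0.77
p → (q → (r → s)) = min(1, 1 − 0.80 + 0.77) = min(1, 0.97) = 0.97

0.97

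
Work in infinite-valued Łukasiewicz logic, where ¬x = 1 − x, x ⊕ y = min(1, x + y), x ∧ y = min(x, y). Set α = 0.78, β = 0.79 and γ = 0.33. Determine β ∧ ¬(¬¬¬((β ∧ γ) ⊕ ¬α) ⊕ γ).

β ∧ γ = min(0.79, 0.33) = 0.33
¬α = 1 − 0.78 = 0.22
(β ∧ γ) ⊕ ¬α = min(1, 0.33 + 0.22) = min(1, 0.55) = 0.55
¬((β ∧ γ) ⊕ ¬α) = 1 − 0.55 = 0.45
¬¬((β ∧ γ) ⊕ ¬α) = 1 − 0.45 = 0.55
¬¬¬((β ∧ γ) ⊕ ¬α) = 1 − 0.55 = 0.45
¬¬¬((β ∧ γ) ⊕ ¬α) ⊕ γ = min(1, 0.45 + 0.33) = min(1, 0.78) = 0.78
¬(¬¬¬((β ∧ γ) ⊕ ¬α) ⊕ γ) = 1 − 0.78 = 0.22
β ∧ ¬(¬¬¬((β ∧ γ) ⊕ ¬α) ⊕ γ) = min(0.79, 0.22) = 0.22

0.22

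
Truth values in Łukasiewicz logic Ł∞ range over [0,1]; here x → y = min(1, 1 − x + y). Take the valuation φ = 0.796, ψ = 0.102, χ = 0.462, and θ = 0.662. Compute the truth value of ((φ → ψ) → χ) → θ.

0.662

φ → ψ = min(1, 1 − 0.796 + 0.102) = min(1, 0.306) = 0.306
(φ → ψ) → χ = min(1, 1 − 0.306 + 0.462) = min(1, 1.156) = 1.000
((φ → ψ) → χ) → θ = min(1, 1 − 1.000 + 0.662) = min(1, 0.662) = 0.662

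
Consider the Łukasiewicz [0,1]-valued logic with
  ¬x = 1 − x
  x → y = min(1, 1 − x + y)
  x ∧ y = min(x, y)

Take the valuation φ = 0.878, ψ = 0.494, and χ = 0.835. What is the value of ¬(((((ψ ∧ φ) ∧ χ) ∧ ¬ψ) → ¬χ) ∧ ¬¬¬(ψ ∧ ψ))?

ψ ∧ φ = min(0.494, 0.878) = 0.494
(ψ ∧ φ) ∧ χ = min(0.494, 0.835) = 0.494
¬ψ = 1 − 0.494 = 0.506
((ψ ∧ φ) ∧ χ) ∧ ¬ψ = min(0.494, 0.506) = 0.494
¬χ = 1 − 0.835 = 0.165
(((ψ ∧ φ) ∧ χ) ∧ ¬ψ) → ¬χ = min(1, 1 − 0.494 + 0.165) = min(1, 0.671) = 0.671
ψ ∧ ψ = min(0.494, 0.494) = 0.494
¬(ψ ∧ ψ) = 1 − 0.494 = 0.506
¬¬(ψ ∧ ψ) = 1 − 0.506 = 0.494
¬¬¬(ψ ∧ ψ) = 1 − 0.494 = 0.506
((((ψ ∧ φ) ∧ χ) ∧ ¬ψ) → ¬χ) ∧ ¬¬¬(ψ ∧ ψ) = min(0.671, 0.506) = 0.506
¬(((((ψ ∧ φ) ∧ χ) ∧ ¬ψ) → ¬χ) ∧ ¬¬¬(ψ ∧ ψ)) = 1 − 0.506 = 0.494

0.494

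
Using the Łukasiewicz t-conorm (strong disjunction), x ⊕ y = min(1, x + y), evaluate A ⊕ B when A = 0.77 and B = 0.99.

A ⊕ B = min(1, 0.77 + 0.99) = min(1, 1.76) = 1.00
For comparison, the Gödel t-conorm max(x, y) would give 0.99.

1.00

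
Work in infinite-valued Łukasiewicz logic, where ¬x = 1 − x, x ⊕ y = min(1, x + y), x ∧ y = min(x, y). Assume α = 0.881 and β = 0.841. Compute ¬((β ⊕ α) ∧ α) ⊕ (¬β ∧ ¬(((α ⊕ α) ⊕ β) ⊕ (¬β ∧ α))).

β ⊕ α = min(1, 0.841 + 0.881) = min(1, 1.722) = 1.000
(β ⊕ α) ∧ α = min(1.000, 0.881) = 0.881
¬((β ⊕ α) ∧ α) = 1 − 0.881 = 0.119
¬β = 1 − 0.841 = 0.159
α ⊕ α = min(1, 0.881 + 0.881) = min(1, 1.762) = 1.000
(α ⊕ α) ⊕ β = min(1, 1.000 + 0.841) = min(1, 1.841) = 1.000
¬β ∧ α = min(0.159, 0.881) = 0.159
((α ⊕ α) ⊕ β) ⊕ (¬β ∧ α) = min(1, 1.000 + 0.159) = min(1, 1.159) = 1.000
¬(((α ⊕ α) ⊕ β) ⊕ (¬β ∧ α)) = 1 − 1.000 = 0.000
¬β ∧ ¬(((α ⊕ α) ⊕ β) ⊕ (¬β ∧ α)) = min(0.159, 0.000) = 0.000
¬((β ⊕ α) ∧ α) ⊕ (¬β ∧ ¬(((α ⊕ α) ⊕ β) ⊕ (¬β ∧ α))) = min(1, 0.119 + 0.000) = min(1, 0.119) = 0.119

0.119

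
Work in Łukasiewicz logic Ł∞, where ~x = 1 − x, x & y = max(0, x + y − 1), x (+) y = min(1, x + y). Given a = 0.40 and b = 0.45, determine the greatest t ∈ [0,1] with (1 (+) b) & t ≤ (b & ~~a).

0.00

1 (+) b = min(1, 1.00 + 0.45) = min(1, 1.45) = 1.00
So the left factor is 1 (+) b = 1.00.
~a = 1 − 0.40 = 0.60
~~a = 1 − 0.60 = 0.40
b & ~~a = max(0, 0.45 + 0.40 − 1) = max(0, -0.15) = 0.00
So the right-hand bound is b & ~~a = 0.00.
The residuum of the Łukasiewicz t-norm gives the supremum: min(1, 1 − 1.00 + 0.00).
1 − 1.00 + 0.00 = 0.00, so t = min(1, 0.00) = 0.00.
Check: 1.00 & 0.00 = max(0, 0.00) = 0.00 ≤ 0.00.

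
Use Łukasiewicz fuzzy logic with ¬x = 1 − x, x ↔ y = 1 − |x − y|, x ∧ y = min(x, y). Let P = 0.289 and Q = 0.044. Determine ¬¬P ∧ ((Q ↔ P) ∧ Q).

0.044

¬P = 1 − 0.289 = 0.711
¬¬P = 1 − 0.711 = 0.289
Q ↔ P = 1 − |0.044 − 0.289| = 1 − 0.245 = 0.755
(Q ↔ P) ∧ Q = min(0.755, 0.044) = 0.044
¬¬P ∧ ((Q ↔ P) ∧ Q) = min(0.289, 0.044) = 0.044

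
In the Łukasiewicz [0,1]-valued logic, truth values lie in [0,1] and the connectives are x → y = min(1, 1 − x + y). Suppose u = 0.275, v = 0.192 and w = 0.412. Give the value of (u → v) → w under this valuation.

0.495

u → v = min(1, 1 − 0.275 + 0.192) = min(1, 0.917) = 0.917
(u → v) → w = min(1, 1 − 0.917 + 0.412) = min(1, 0.495) = 0.495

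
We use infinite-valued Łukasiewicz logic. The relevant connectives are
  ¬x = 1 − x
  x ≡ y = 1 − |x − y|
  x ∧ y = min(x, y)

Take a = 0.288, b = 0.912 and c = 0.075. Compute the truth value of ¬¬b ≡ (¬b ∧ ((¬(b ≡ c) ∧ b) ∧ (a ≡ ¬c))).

¬b = 1 − 0.912 = 0.088
¬¬b = 1 − 0.088 = 0.912
b ≡ c = 1 − |0.912 − 0.075| = 1 − 0.837 = 0.163
¬(b ≡ c) = 1 − 0.163 = 0.837
¬(b ≡ c) ∧ b = min(0.837, 0.912) = 0.837
¬c = 1 − 0.075 = 0.925
a ≡ ¬c = 1 − |0.288 − 0.925| = 1 − 0.637 = 0.363
(¬(b ≡ c) ∧ b) ∧ (a ≡ ¬c) = min(0.837, 0.363) = 0.363
¬b ∧ ((¬(b ≡ c) ∧ b) ∧ (a ≡ ¬c)) = min(0.088, 0.363) = 0.088
¬¬b ≡ (¬b ∧ ((¬(b ≡ c) ∧ b) ∧ (a ≡ ¬c))) = 1 − |0.912 − 0.088| = 1 − 0.824 = 0.176

0.176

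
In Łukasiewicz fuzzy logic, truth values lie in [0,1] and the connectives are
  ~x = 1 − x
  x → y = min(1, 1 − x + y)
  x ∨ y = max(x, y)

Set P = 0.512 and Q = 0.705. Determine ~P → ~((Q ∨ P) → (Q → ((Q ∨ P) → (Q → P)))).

~P = 1 − 0.512 = 0.488
Q ∨ P = max(0.705, 0.512) = 0.705
Q → P = min(1, 1 − 0.705 + 0.512) = min(1, 0.807) = 0.807
(Q ∨ P) → (Q → P) = min(1, 1 − 0.705 + 0.807) = min(1, 1.102) = 1.000
Q → ((Q ∨ P) → (Q → P)) = min(1, 1 − 0.705 + 1.000) = min(1, 1.295) = 1.000
(Q ∨ P) → (Q → ((Q ∨ P) → (Q → P))) = min(1, 1 − 0.705 + 1.000) = min(1, 1.295) = 1.000
~((Q ∨ P) → (Q → ((Q ∨ P) → (Q → P)))) = 1 − 1.000 = 0.000
~P → ~((Q ∨ P) → (Q → ((Q ∨ P) → (Q → P)))) = min(1, 1 − 0.488 + 0.000) = min(1, 0.512) = 0.512

0.512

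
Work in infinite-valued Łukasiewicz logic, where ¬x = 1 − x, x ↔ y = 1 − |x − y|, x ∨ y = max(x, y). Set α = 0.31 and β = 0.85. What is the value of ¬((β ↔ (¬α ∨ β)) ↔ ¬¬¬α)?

¬α = 1 − 0.31 = 0.69
¬α ∨ β = max(0.69, 0.85) = 0.85
β ↔ (¬α ∨ β) = 1 − |0.85 − 0.85| = 1 − 0.00 = 1.00
¬¬α = 1 − 0.69 = 0.31
¬¬¬α = 1 − 0.31 = 0.69
(β ↔ (¬α ∨ β)) ↔ ¬¬¬α = 1 − |1.00 − 0.69| = 1 − 0.31 = 0.69
¬((β ↔ (¬α ∨ β)) ↔ ¬¬¬α) = 1 − 0.69 = 0.31

0.31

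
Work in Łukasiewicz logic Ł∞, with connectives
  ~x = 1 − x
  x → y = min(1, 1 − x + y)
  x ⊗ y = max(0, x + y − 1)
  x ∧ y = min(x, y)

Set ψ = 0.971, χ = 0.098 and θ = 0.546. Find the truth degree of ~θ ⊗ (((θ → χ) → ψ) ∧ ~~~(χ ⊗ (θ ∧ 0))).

0.454

~θ = 1 − 0.546 = 0.454
θ → χ = min(1, 1 − 0.546 + 0.098) = min(1, 0.552) = 0.552
(θ → χ) → ψ = min(1, 1 − 0.552 + 0.971) = min(1, 1.419) = 1.000
θ ∧ 0 = min(0.546, 0.000) = 0.000
χ ⊗ (θ ∧ 0) = max(0, 0.098 + 0.000 − 1) = max(0, -0.902) = 0.000
~(χ ⊗ (θ ∧ 0)) = 1 − 0.000 = 1.000
~~(χ ⊗ (θ ∧ 0)) = 1 − 1.000 = 0.000
~~~(χ ⊗ (θ ∧ 0)) = 1 − 0.000 = 1.000
((θ → χ) → ψ) ∧ ~~~(χ ⊗ (θ ∧ 0)) = min(1.000, 1.000) = 1.000
~θ ⊗ (((θ → χ) → ψ) ∧ ~~~(χ ⊗ (θ ∧ 0))) = max(0, 0.454 + 1.000 − 1) = max(0, 0.454) = 0.454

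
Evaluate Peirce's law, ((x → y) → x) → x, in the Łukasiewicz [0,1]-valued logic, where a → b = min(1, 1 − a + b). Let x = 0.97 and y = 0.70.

x → y = min(1, 1 − 0.97 + 0.70) = min(1, 0.73) = 0.73
(x → y) → x = min(1, 1 − 0.73 + 0.97) = min(1, 1.24) = 1.00
((x → y) → x) → x = min(1, 1 − 1.00 + 0.97) = min(1, 0.97) = 0.97
(The value 0.97 < 1 shows this instance is not satisfied; not a Ł∞-tautology in general.)

0.97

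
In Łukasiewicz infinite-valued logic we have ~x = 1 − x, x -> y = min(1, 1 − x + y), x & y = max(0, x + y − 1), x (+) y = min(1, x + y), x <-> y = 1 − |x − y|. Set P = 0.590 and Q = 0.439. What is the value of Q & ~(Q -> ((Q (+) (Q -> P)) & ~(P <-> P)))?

Q -> P = min(1, 1 − 0.439 + 0.590) = min(1, 1.151) = 1.000
Q (+) (Q -> P) = min(1, 0.439 + 1.000) = min(1, 1.439) = 1.000
P <-> P = 1 − |0.590 − 0.590| = 1 − 0.000 = 1.000
~(P <-> P) = 1 − 1.000 = 0.000
(Q (+) (Q -> P)) & ~(P <-> P) = max(0, 1.000 + 0.000 − 1) = max(0, 0.000) = 0.000
Q -> ((Q (+) (Q -> P)) & ~(P <-> P)) = min(1, 1 − 0.439 + 0.000) = min(1, 0.561) = 0.561
~(Q -> ((Q (+) (Q -> P)) & ~(P <-> P))) = 1 − 0.561 = 0.439
Q & ~(Q -> ((Q (+) (Q -> P)) & ~(P <-> P))) = max(0, 0.439 + 0.439 − 1) = max(0, -0.122) = 0.000

0.000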